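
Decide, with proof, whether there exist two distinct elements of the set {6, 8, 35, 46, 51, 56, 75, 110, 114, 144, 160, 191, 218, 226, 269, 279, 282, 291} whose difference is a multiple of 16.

8 and 56 are such a pair.

Reduce each element mod 16: 6↦6, 8↦8, 35↦3, 46↦14, 51↦3, 56↦8, 75↦11, 110↦14, 114↦2, 144↦0, 160↦0, 191↦15, 218↦10, 226↦2, 269↦13, 279↦7, 282↦10, 291↦3. The residue 8 repeats (at 8 and 56), and 56 − 8 = 48 = 3·16.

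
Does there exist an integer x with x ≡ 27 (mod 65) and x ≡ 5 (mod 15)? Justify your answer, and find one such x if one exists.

No, no such integer exists.

Both moduli are multiples of 5 = gcd(65, 15), so any solution would satisfy x ≡ 27 and x ≡ 5 modulo 5 simultaneously.
However 27 ≡ 2 and 5 ≡ 0 (mod 5), and 2 ≠ 0.
Hence the system has no solution.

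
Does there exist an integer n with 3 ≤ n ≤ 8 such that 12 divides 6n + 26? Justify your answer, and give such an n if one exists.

At n = 3, 6·3 + 26 = 44 ≡ 8 (mod 12), and each step in n adds 6, giving residues 8, 2, 8, 2, 8, 2 for n = 3, 4, …, 8.
Since 0 is absent from this list, 12 ∤ 6n + 26 for every n with 3 ≤ n ≤ 8.

No such integer n in that range exists.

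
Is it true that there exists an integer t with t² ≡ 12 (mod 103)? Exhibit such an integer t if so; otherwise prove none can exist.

No such integer exists.

Apply Euler's criterion with the prime 103: 12 is a quadratic residue iff 12^51 ≡ 1 (mod 103), and a non-residue iff it is ≡ −1.
Squaring successively (mod 103): 12^2 = 144 ≡ 41; 12^4 ≡ 41² = 1681 ≡ 33; 12^8 ≡ 33² = 1089 ≡ 59; 12^16 ≡ 59² = 3481 ≡ 82; 12^32 ≡ 82² = 6724 ≡ 29.
Since 51 = 32 + 16 + 2 + 1, 12^51 ≡ 29 · 82 · 41 · 12; multiplying out mod 103: 29·82 = 2378 ≡ 9, then 9·41 = 369 ≡ 60, then 60·12 = 720 ≡ 102. Thus 12^51 ≡ 102 ≡ −1 (mod 103).
By Euler's criterion 12 is a quadratic non-residue mod 103: no t satisfies t² ≡ 12 (mod 103).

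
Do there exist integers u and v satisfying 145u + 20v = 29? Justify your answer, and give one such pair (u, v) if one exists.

No, no such integers exist.

gcd(145, 20) = 5, so every integer of the form 145u + 20v is a multiple of 5.
But 29 = 5·5 + 4, so 5 ∤ 29.
Hence no integers u, v satisfy the equation.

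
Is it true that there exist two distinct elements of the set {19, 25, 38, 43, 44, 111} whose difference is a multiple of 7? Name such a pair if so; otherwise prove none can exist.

Reduce each element modulo 7: 19↦5, 25↦4, 38↦3, 43↦1, 44↦2, 111↦6.
All 6 residues are distinct, so no two elements differ by a multiple of 7.

No such pair exists.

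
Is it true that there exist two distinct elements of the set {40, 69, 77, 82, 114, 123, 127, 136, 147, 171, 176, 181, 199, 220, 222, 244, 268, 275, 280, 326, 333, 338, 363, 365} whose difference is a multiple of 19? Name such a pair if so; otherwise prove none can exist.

Reduce each element mod 19: 40↦2, 69↦12, 77↦1, 82↦6, 114↦0, 123↦9, 127↦13, 136↦3, 147↦14, 171↦0, 176↦5, 181↦10, 199↦9, 220↦11, 222↦13, 244↦16, 268↦2, 275↦9, 280↦14, 326↦3, 333↦10, 338↦15, 363↦2, 365↦4. The residue 2 repeats (at 40 and 268), and 268 − 40 = 228 = 12·19.

The pair (40, 268) works.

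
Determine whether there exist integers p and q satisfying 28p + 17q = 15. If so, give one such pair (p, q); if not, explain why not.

28 and 17 are coprime, so 28p + 17q ranges over all of ℤ.
Run the Euclidean algorithm on 28 and 17: 28 = 1·17 + 11, 17 = 1·11 + 6, 11 = 1·6 + 5, 6 = 1·5 + 1, 5 = 5·1 + 0.
Back-substituting, 1 = 6 − 1·5 = 6 − (11 − 1·6) = −11 + 2·6 = −11 + 2·(17 − 1·11) = 2·17 − 3·11 = 2·17 − 3·(28 − 1·17) = −3·28 + 5·17; that is, 28·(-3) + 17·5 = 1.
Multiplying through by 15: p = (-3)·15 = -45, q = 5·15 = 75 is a solution.
The general solution is p = -45 + 17k, q = 75 − 28k; taking k = 3 gives the smaller pair p = 6, q = -9.
Indeed 28·6 + 17·(-9) = 168 − 153 = 15.

p = 6, q = -9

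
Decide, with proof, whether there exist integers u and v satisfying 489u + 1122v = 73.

No, no such integers exist.

gcd(489, 1122) = 3, so every integer of the form 489u + 1122v is a multiple of 3.
However 73 leaves remainder 1 on division by 3.
Therefore 489u + 1122v = 73 has no solution in integers.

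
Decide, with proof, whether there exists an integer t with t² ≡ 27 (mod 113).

There is no such integer.

Apply Euler's criterion with the prime 113: 27 is a quadratic residue iff 27^56 ≡ 1 (mod 113), and a non-residue iff it is ≡ −1.
Repeated squaring mod 113: 27^2 = 729 ≡ 51; 27^4 ≡ 51² = 2601 ≡ 2; 27^8 ≡ 2² = 4 ≡ 4; 27^16 ≡ 4² = 16 ≡ 16; 27^32 ≡ 16² = 256 ≡ 30.
Since 56 = 32 + 16 + 8, 27^56 ≡ 30 · 16 · 4; multiplying out mod 113: 30·16 = 480 ≡ 28, then 28·4 = 112 ≡ 112. Thus 27^56 ≡ 112 ≡ −1 (mod 113).
By Euler's criterion 27 is a quadratic non-residue mod 113: no t satisfies t² ≡ 27 (mod 113).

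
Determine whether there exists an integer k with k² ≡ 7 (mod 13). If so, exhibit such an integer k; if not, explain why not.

No, no such integer exists.

Squares mod 13 repeat after k = 6 (as (−k)² = k²); for k = 0..6 they are 0, 1, 4, 9, 3, 12, 10.
The set of squares mod 13 is therefore {0, 1, 3, 4, 9, 10, 12}, which does not contain 7.
Hence no integer k has k² ≡ 7 (mod 13).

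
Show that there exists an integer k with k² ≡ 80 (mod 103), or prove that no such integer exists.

No, no such integer exists.

103 is prime, so by Euler's criterion 80 is a square mod 103 iff 80^((103−1)/2) = 80^51 ≡ 1 (mod 103).
Squaring successively (mod 103): 80^2 = 6400 ≡ 14; 80^4 ≡ 14² = 196 ≡ 93; 80^8 ≡ 93² = 8649 ≡ 100; 80^16 ≡ 100² = 10000 ≡ 9; 80^32 ≡ 9² = 81 ≡ 81.
Since 51 = 32 + 16 + 2 + 1, 80^51 ≡ 81 · 9 · 14 · 80; multiplying out mod 103: 81·9 = 729 ≡ 8, then 8·14 = 112 ≡ 9, then 9·80 = 720 ≡ 102. Thus 80^51 ≡ 102 ≡ −1 (mod 103).
By Euler's criterion 80 is a quadratic non-residue mod 103: no k satisfies k² ≡ 80 (mod 103).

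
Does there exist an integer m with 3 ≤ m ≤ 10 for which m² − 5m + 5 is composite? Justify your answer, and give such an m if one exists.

m = 10

At m = 10: 10² − 5·10 + 5 = 55 = 5·11, which is composite.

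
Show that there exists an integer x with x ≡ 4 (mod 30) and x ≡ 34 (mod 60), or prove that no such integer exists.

x = 34

gcd(30, 60) = 30. A simultaneous solution exists iff 4 ≡ 34 (mod 30); here 4 mod 30 = 4 = 34 mod 30, so it does.
Step through x = 4, 4 + 30, 4 + 2·30, …: the values 4, 34 reduce mod 60 to 4, 34. The value 34 hits 34.
Verify: 34 = 1·30 + 4 and 34 = 0·60 + 34. ✓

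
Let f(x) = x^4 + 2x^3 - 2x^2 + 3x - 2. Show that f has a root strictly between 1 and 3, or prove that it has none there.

f has no root in that interval.

f(1) = 2 and f(3) = 124, both positive, so a sign-change argument is unavailable; we show f keeps this sign on the whole interval.
Substitute x = 1 + u, where 0 < u < 2 on the interval. Expanding, f(1 + u) = u^4 + 6u^3 + 10u^2 + 9u + 2.
The nonzero coefficients here are all positive, so for u > 0 every term is positive (or zero), and the constant term 2 is strictly positive.
So f is strictly positive on (1, 3); no root exists in the interval.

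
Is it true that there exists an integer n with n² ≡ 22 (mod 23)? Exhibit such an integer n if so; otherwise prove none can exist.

No, no such integer exists.

23 is prime, so by Euler's criterion 22 is a square mod 23 iff 22^((23−1)/2) = 22^11 ≡ 1 (mod 23).
Repeated squaring mod 23: 22^2 = 484 ≡ 1; 22^4 ≡ 1² = 1 ≡ 1; 22^8 ≡ 1² = 1 ≡ 1.
Since 11 = 8 + 2 + 1, 22^11 ≡ 1 · 1 · 22; multiplying out mod 23: 1·1 = 1 ≡ 1, then 1·22 = 22 ≡ 22. Thus 22^11 ≡ 22 ≡ −1 (mod 23).
The value −1 means 22 is a non-residue modulo 23, so n² ≡ 22 (mod 23) is impossible.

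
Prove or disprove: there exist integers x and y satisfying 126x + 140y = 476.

x = 6, y = -2

Since gcd(126, 140) = 14 and 476 = 14·34, Bézout's identity guarantees a solution.
Dividing through by 14 reduces the equation to 9x + 10y = 34.
Run the Euclidean algorithm on 10 and 9: 10 = 1·9 + 1, 9 = 9·1 + 0.
Unwinding: 1 = 10 − 1·9, i.e. 9·(-1) + 10·1 = 1.
Scaling by 34 gives the particular solution (x, y) = (-34, 34).
Adding 4·10 to x and subtracting 4·9 from y gives the tidier solution (6, -2).
Check: 126·6 + 140·(-2) = 756 − 280 = 476. ✓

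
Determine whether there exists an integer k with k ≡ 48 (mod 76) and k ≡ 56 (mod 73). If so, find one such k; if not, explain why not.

k = 2100

Since 76 and 73 share no common factor, CRT says the pair of congruences has a solution (unique mod 5548).
Write k = 48 + 76t and require 48 + 76t ≡ 56 (mod 73), i.e. 76t ≡ 8 (mod 73).
76 ≡ 3 (mod 73), so this reads 3t ≡ 8 (mod 73). Note 3·49 = 147 ≡ 1 (mod 73) (as 147 − 1 = 2·73), so 3⁻¹ ≡ 49.
Multiplying by 49: t ≡ 49·8 = 392 ≡ 27 (mod 73).
With t = 27: k = 48 + 76·27 = 2100.
Verify: 2100 = 27·76 + 48 and 2100 = 28·73 + 56. ✓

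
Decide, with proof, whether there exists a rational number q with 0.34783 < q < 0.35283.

Scale by 20: the interval becomes (6.95660, 7.05660), which contains the integer 7.
So q = 7/20 works: it is a ratio of integers, and dividing 20·0.34783 < 7 < 20·0.35283 through by 20 gives 0.34783 < 7/20 < 0.35283.

q = 7/20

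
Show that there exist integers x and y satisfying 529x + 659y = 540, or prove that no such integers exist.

Since gcd(529, 659) = 1, every integer is an integer combination of 529 and 659.
Run the Euclidean algorithm on 659 and 529: 659 = 1·529 + 130, 529 = 4·130 + 9, 130 = 14·9 + 4, 9 = 2·4 + 1, 4 = 4·1 + 0.
Back-substituting, 1 = 9 − 2·4 = 9 − 2·(130 − 14·9) = −2·130 + 29·9 = −2·130 + 29·(529 − 4·130) = 29·529 − 118·130 = 29·529 − 118·(659 − 1·529) = −118·659 + 147·529; that is, 529·147 + 659·(-118) = 1.
Multiplying through by 540: x = 147·540 = 79380, y = (-118)·540 = -63720 is a solution.
Shifting by a multiple of (659, −529) keeps it a solution: x = 79380 − 120·659 = 300, y = -63720 + 120·529 = -240.
Check: 529·300 + 659·(-240) = 158700 − 158160 = 540. ✓

x = 300, y = -240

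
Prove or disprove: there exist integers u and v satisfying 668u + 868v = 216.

Every value of 668u + 868v is a multiple of gcd(668, 868) = 4; since 4 ∣ 216, solutions exist.
Dividing through by 4 reduces the equation to 167u + 217v = 54.
Dividing repeatedly: 217 = 1·167 + 50, 167 = 3·50 + 17, 50 = 2·17 + 16, 17 = 1·16 + 1, 16 = 16·1 + 0.
Back-substituting, 1 = 17 − 1·16 = 17 − (50 − 2·17) = −50 + 3·17 = −50 + 3·(167 − 3·50) = 3·167 − 10·50 = 3·167 − 10·(217 − 1·167) = −10·217 + 13·167; that is, 167·13 + 217·(-10) = 1.
Scaling by 54 gives the particular solution (u, v) = (702, -540).
Shifting by a multiple of (217, −167) keeps it a solution: u = 702 − 3·217 = 51, v = -540 + 3·167 = -39.
Check: 668·51 + 868·(-39) = 34068 − 33852 = 216. ✓

u = 51, v = -39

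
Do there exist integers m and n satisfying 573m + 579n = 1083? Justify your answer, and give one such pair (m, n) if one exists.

m = 109, n = -106

gcd(573, 579) = 3, and 3 divides 1083, so integer solutions exist.
Dividing through by 3 reduces the equation to 191m + 193n = 361.
Dividing repeatedly: 193 = 1·191 + 2, 191 = 95·2 + 1, 2 = 2·1 + 0.
Working back up the chain: 1 = 191 − 95·2 = 191 − 95·(193 − 1·191) = −95·193 + 96·191. So 191·96 + 193·(-95) = 1.
Times 361: 191·34656 + 193·(-34295) = 361, so (34656, -34295) solves it.
Subtracting 179·193 from m and adding 179·191 to n gives the tidier solution (109, -106).
Indeed 573·109 + 579·(-106) = 62457 − 61374 = 1083.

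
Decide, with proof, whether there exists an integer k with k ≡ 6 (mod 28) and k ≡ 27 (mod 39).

Since 28 and 39 share no common factor, CRT says the pair of congruences has a solution (unique mod 1092).
Any solution of the first congruence is k = 6 + 28t; substituting into the second, 28t ≡ 27 − 6 ≡ 21 (mod 39).
To invert 28 modulo 39: 39 = 1·28 + 11, 28 = 2·11 + 6, 11 = 1·6 + 5, 6 = 1·5 + 1, 5 = 5·1 + 0, and unwinding, 1 = 6 − 1·5 = 6 − (11 − 1·6) = −11 + 2·6 = −11 + 2·(28 − 2·11) = 2·28 − 5·11 = 2·28 − 5·(39 − 1·28) = −5·39 + 7·28. Thus 28⁻¹ ≡ 7 (mod 39).
Therefore t ≡ 7·21 = 147 ≡ 30 (mod 39).
With t = 30: k = 6 + 28·30 = 846.
Verify: 846 = 30·28 + 6 and 846 = 21·39 + 27. ✓

k = 846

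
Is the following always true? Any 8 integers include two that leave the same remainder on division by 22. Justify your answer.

No; for instance {10, 11, 12, 13, 14, 15, 16, 17} is a counterexample.

Take the 8 consecutive integers 10, 11, …, 17: their residues mod 22 are all distinct because 8 ≤ 22.
Hence this collection has no pair with equal remainders mod 22, disproving the claim.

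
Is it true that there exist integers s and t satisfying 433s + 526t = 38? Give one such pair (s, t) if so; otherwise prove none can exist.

s = 486, t = -400

Since gcd(433, 526) = 1, every integer is an integer combination of 433 and 526.
Dividing repeatedly: 526 = 1·433 + 93, 433 = 4·93 + 61, 93 = 1·61 + 32, 61 = 1·32 + 29, 32 = 1·29 + 3, 29 = 9·3 + 2, 3 = 1·2 + 1, 2 = 2·1 + 0.
Unwinding: 1 = 3 − 1·2 = 3 − (29 − 9·3) = −29 + 10·3 = −29 + 10·(32 − 1·29) = 10·32 − 11·29 = 10·32 − 11·(61 − 1·32) = −11·61 + 21·32 = −11·61 + 21·(93 − 1·61) = 21·93 − 32·61 = 21·93 − 32·(433 − 4·93) = −32·433 + 149·93 = −32·433 + 149·(526 − 1·433) = 149·526 − 181·433, i.e. 433·(-181) + 526·149 = 1.
Times 38: 433·(-6878) + 526·5662 = 38, so (-6878, 5662) solves it.
Adding 14·526 to s and subtracting 14·433 from t gives the tidier solution (486, -400).
Check: 433·486 + 526·(-400) = 210438 − 210400 = 38. ✓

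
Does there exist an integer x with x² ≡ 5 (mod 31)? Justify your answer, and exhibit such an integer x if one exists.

x = 25

Take x = 25. Then 25² = 625 = 20·31 + 5, so 25² ≡ 5 (mod 31).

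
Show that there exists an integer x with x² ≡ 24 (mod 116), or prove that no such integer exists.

x = 100

x = 100 works: 100² = 10000, and 10000 − 24 = 9976 = 86·116.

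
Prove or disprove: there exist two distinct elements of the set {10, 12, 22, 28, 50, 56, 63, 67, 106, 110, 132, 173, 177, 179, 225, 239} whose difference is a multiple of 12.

Both 10 and 22 leave remainder 10 on division by 12; their difference 12 = 1·12 is a multiple of 12.

Yes: 10 and 22.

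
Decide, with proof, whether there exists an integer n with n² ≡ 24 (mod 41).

Apply Euler's criterion with the prime 41: 24 is a quadratic residue iff 24^20 ≡ 1 (mod 41), and a non-residue iff it is ≡ −1.
Repeated squaring mod 41: 24^2 = 576 ≡ 2; 24^4 ≡ 2² = 4 ≡ 4; 24^8 ≡ 4² = 16 ≡ 16; 24^16 ≡ 16² = 256 ≡ 10.
Since 20 = 16 + 4, 24^20 ≡ 10 · 4; multiplying out mod 41: 10·4 = 40 ≡ 40. Thus 24^20 ≡ 40 ≡ −1 (mod 41).
By Euler's criterion 24 is a quadratic non-residue mod 41: no n satisfies n² ≡ 24 (mod 41).

No, no such integer exists.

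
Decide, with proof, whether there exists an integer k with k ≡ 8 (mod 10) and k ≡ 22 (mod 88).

k = 198

Here gcd(10, 88) = 2, and both 8 and 22 leave remainder 0 mod 2, so the system is consistent.
Put k = 8 + 10t, so we need 10t ≡ 14 (mod 88), equivalently (divide by 2) 5t ≡ 7 (mod 44).
To invert 5 modulo 44: 44 = 8·5 + 4, 5 = 1·4 + 1, 4 = 4·1 + 0, and unwinding, 1 = 5 − 1·4 = 5 − (44 − 8·5) = −44 + 9·5. Thus 5⁻¹ ≡ 9 (mod 44).
Therefore t ≡ 9·7 = 63 ≡ 19 (mod 44).
Then k = 8 + 10·19 = 198.
Check: 198 mod 10 = 8, 198 mod 88 = 22. ✓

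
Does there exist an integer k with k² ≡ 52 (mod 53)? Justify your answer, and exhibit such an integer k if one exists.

k = 30

k = 30 works: 30² = 900, and 900 − 52 = 848 = 16·53.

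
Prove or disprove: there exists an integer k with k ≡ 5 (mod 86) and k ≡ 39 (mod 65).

gcd(86, 65) = 1, so the Chinese Remainder Theorem guarantees exactly one residue class mod 5590 satisfying both.
Any solution of the first congruence is k = 5 + 86t; substituting into the second, 86t ≡ 39 − 5 ≡ 34 (mod 65).
86 ≡ 21 (mod 65), so this reads 21t ≡ 34 (mod 65). Invert 21 mod 65 by the Euclidean algorithm: 65 = 3·21 + 2, 21 = 10·2 + 1, 2 = 2·1 + 0; back-substituting, 1 = 21 − 10·2 = 21 − 10·(65 − 3·21) = −10·65 + 31·21. Hence 21·31 ≡ 1, so 21⁻¹ ≡ 31 (mod 65).
Multiplying by 31: t ≡ 31·34 = 1054 ≡ 14 (mod 65).
Taking t = 14 gives k = 5 + 86·14 = 1209.
Verify: 1209 = 14·86 + 5 and 1209 = 18·65 + 39. ✓

k = 1209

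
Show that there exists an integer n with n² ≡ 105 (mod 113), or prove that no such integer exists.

n = 61 works: 61² = 3721, and 3721 − 105 = 3616 = 32·113.

n = 61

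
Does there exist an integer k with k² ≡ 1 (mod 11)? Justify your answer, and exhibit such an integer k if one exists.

Take k = 1. Then 1² = 1, and since 0 ≤ 1 < 11 this is already reduced: 1² ≡ 1 (mod 11).

k = 1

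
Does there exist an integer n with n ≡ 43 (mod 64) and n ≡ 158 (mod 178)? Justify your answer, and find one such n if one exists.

Reduce both congruences modulo 2, which divides 64 and 178: they say n ≡ 43 (mod 2) and n ≡ 158 (mod 2).
But 43 mod 2 = 1 while 158 mod 2 = 0, a contradiction.
Therefore no such n exists.

There is no such integer.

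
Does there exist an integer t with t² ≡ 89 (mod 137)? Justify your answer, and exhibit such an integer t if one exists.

No, no such integer exists.

137 is prime, so by Euler's criterion 89 is a square mod 137 iff 89^((137−1)/2) = 89^68 ≡ 1 (mod 137).
Repeated squaring mod 137: 89^2 = 7921 ≡ 112; 89^4 ≡ 112² = 12544 ≡ 77; 89^8 ≡ 77² = 5929 ≡ 38; 89^16 ≡ 38² = 1444 ≡ 74; 89^32 ≡ 74² = 5476 ≡ 133; 89^64 ≡ 133² = 17689 ≡ 16.
Since 68 = 64 + 4, 89^68 ≡ 16 · 77; multiplying out mod 137: 16·77 = 1232 ≡ 136. Thus 89^68 ≡ 136 ≡ −1 (mod 137).
The value −1 means 89 is a non-residue modulo 137, so t² ≡ 89 (mod 137) is impossible.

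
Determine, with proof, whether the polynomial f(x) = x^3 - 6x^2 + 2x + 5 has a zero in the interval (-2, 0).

Yes, f has a root in the interval.

f(-2) = -31 and f(0) = 5, which have opposite signs.
As a polynomial, f is continuous on every closed interval.
By the Intermediate Value Theorem, f takes the value 0 somewhere in the open interval.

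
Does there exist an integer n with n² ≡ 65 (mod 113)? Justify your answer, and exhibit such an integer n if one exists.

Apply Euler's criterion with the prime 113: 65 is a quadratic residue iff 65^56 ≡ 1 (mod 113), and a non-residue iff it is ≡ −1.
Repeated squaring mod 113: 65^2 = 4225 ≡ 44; 65^4 ≡ 44² = 1936 ≡ 15; 65^8 ≡ 15² = 225 ≡ 112; 65^16 ≡ 112² = 12544 ≡ 1; 65^32 ≡ 1² = 1 ≡ 1.
Since 56 = 32 + 16 + 8, 65^56 ≡ 1 · 1 · 112; multiplying out mod 113: 1·1 = 1 ≡ 1, then 1·112 = 112 ≡ 112. Thus 65^56 ≡ 112 ≡ −1 (mod 113).
The value −1 means 65 is a non-residue modulo 113, so n² ≡ 65 (mod 113) is impossible.

No such integer exists.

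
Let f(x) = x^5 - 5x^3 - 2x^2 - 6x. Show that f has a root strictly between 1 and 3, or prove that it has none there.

f(1) = -12 and f(3) = 72, which have opposite signs.
As a polynomial, f is continuous on every closed interval.
By the Intermediate Value Theorem, f takes the value 0 somewhere in the open interval.

Yes, f has a root in the interval.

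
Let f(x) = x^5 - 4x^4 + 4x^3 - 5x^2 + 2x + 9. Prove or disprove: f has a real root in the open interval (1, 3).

f(1) = 7 and f(3) = -3, which have opposite signs.
f is continuous everywhere (it is a polynomial), in particular on [1, 3].
By the Intermediate Value Theorem f must vanish at some point of (1, 3).

Such a root exists.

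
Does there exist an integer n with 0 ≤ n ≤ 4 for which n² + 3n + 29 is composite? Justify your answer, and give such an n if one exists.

n = 1

At n = 1: 1² + 3·1 + 29 = 33 = 3·11, which is composite.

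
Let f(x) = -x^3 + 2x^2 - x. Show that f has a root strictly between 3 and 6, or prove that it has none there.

f(3) = -12 and f(6) = -150, both negative, so a sign-change argument is unavailable; we show f keeps this sign on the whole interval.
Shift to the endpoint 3: with x = 3 + u (0 < u < 3), one computes f(3 + u) = -u^3 - 7u^2 - 16u - 12.
All 4 nonzero coefficients of this polynomial in u are negative; hence for u > 0 the value is a sum of negative terms (the constant -12 among them).
So f is strictly negative on (3, 6); no root exists in the interval.

No such root exists.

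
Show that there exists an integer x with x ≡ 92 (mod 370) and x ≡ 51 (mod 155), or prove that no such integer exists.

Both moduli are multiples of 5 = gcd(370, 155), so any solution would satisfy x ≡ 92 and x ≡ 51 modulo 5 simultaneously.
These are incompatible: 92 − 51 = 41 is not divisible by 5.
Hence the system has no solution.

No such integer exists.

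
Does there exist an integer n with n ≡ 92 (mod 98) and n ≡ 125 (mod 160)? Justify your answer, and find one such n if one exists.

No such integer exists.

Both moduli are multiples of 2 = gcd(98, 160), so any solution would satisfy n ≡ 92 and n ≡ 125 modulo 2 simultaneously.
These are incompatible: 92 − 125 = -33 is not divisible by 2.
Therefore no such n exists.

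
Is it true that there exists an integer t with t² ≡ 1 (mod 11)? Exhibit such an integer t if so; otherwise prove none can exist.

t = 10

Take t = 10. Then 10² = 100 = 9·11 + 1, so 10² ≡ 1 (mod 11).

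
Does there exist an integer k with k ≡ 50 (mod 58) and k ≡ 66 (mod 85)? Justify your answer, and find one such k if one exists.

k = 746

Since 58 and 85 share no common factor, CRT says the pair of congruences has a solution (unique mod 4930).
Any solution of the first congruence is k = 50 + 58t; substituting into the second, 58t ≡ 66 − 50 ≡ 16 (mod 85).
Note 58·22 = 1276 ≡ 1 (mod 85) (as 1276 − 1 = 15·85), so 58⁻¹ ≡ 22.
Therefore t ≡ 22·16 = 352 ≡ 12 (mod 85).
With t = 12: k = 50 + 58·12 = 746.
Indeed 746 ≡ 50 (mod 58) and 746 ≡ 66 (mod 85).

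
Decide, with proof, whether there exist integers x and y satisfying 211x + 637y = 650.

Since gcd(211, 637) = 1, every integer is an integer combination of 211 and 637.
Run the Euclidean algorithm on 637 and 211: 637 = 3·211 + 4, 211 = 52·4 + 3, 4 = 1·3 + 1, 3 = 3·1 + 0.
Working back up the chain: 1 = 4 − 1·3 = 4 − (211 − 52·4) = −211 + 53·4 = −211 + 53·(637 − 3·211) = 53·637 − 160·211. So 211·(-160) + 637·53 = 1.
Multiplying through by 650: x = (-160)·650 = -104000, y = 53·650 = 34450 is a solution.
Adding 164·637 to x and subtracting 164·211 from y gives the tidier solution (468, -154).
Check: 211·468 + 637·(-154) = 98748 − 98098 = 650. ✓

x = 468, y = -154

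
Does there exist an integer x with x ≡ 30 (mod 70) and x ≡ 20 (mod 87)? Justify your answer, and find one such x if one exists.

The moduli 70 and 87 are coprime, so by the Chinese Remainder Theorem a unique solution modulo 6090 exists.
Any solution of the first congruence is x = 30 + 70t; substituting into the second, 70t ≡ 20 − 30 ≡ 77 (mod 87).
Since 70·46 = 3220 = 37·87 + 1, the inverse of 70 mod 87 is 46.
Multiplying by 46: t ≡ 46·77 = 3542 ≡ 62 (mod 87).
Taking t = 62 gives x = 30 + 70·62 = 4370.
Indeed 4370 ≡ 30 (mod 70) and 4370 ≡ 20 (mod 87).

x = 4370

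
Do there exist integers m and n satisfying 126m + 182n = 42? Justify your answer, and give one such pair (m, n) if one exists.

m = 9, n = -6

Every value of 126m + 182n is a multiple of gcd(126, 182) = 14; since 14 ∣ 42, solutions exist.
Dividing through by 14 reduces the equation to 9m + 13n = 3.
Euclidean algorithm: 13 = 1·9 + 4, 9 = 2·4 + 1, 4 = 4·1 + 0.
Working back up the chain: 1 = 9 − 2·4 = 9 − 2·(13 − 1·9) = −2·13 + 3·9. So 9·3 + 13·(-2) = 1.
Times 3: 9·9 + 13·(-6) = 3, so (9, -6) solves it.
Indeed 126·9 + 182·(-6) = 1134 − 1092 = 42.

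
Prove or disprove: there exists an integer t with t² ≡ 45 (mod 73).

73 is prime, so by Euler's criterion 45 is a square mod 73 iff 45^((73−1)/2) = 45^36 ≡ 1 (mod 73).
Squaring successively (mod 73): 45^2 = 2025 ≡ 54; 45^4 ≡ 54² = 2916 ≡ 69; 45^8 ≡ 69² = 4761 ≡ 16; 45^16 ≡ 16² = 256 ≡ 37; 45^32 ≡ 37² = 1369 ≡ 55.
Since 36 = 32 + 4, 45^36 ≡ 55 · 69; multiplying out mod 73: 55·69 = 3795 ≡ 72. Thus 45^36 ≡ 72 ≡ −1 (mod 73).
The value −1 means 45 is a non-residue modulo 73, so t² ≡ 45 (mod 73) is impossible.

No, no such integer exists.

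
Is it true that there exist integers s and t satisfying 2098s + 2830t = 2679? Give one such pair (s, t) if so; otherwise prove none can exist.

No, no such integers exist.

gcd(2098, 2830) = 2, so every integer of the form 2098s + 2830t is a multiple of 2.
But 2679 = 2·1339 + 1, so 2 ∤ 2679.
Therefore 2098s + 2830t = 2679 has no solution in integers.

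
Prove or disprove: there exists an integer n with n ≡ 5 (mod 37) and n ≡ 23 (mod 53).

n = 1189

Since 37 and 53 share no common factor, CRT says the pair of congruences has a solution (unique mod 1961).
Write n = 5 + 37t and require 5 + 37t ≡ 23 (mod 53), i.e. 37t ≡ 18 (mod 53).
To invert 37 modulo 53: 53 = 1·37 + 16, 37 = 2·16 + 5, 16 = 3·5 + 1, 5 = 5·1 + 0, and unwinding, 1 = 16 − 3·5 = 16 − 3·(37 − 2·16) = −3·37 + 7·16 = −3·37 + 7·(53 − 1·37) = 7·53 − 10·37. Thus 37⁻¹ ≡ -10 ≡ 43 (mod 53).
Therefore t ≡ 43·18 = 774 ≡ 32 (mod 53).
With t = 32: n = 5 + 37·32 = 1189.
Indeed 1189 ≡ 5 (mod 37) and 1189 ≡ 23 (mod 53).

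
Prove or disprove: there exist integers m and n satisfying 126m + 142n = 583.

No such integers exist.

Both 126 and 142 are divisible by gcd(126, 142) = 2, hence so is any combination 126m + 142n.
But 583 = 2·291 + 1, so 2 ∤ 583.
Therefore 126m + 142n = 583 has no solution in integers.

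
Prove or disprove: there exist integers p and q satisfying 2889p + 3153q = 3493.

There are no such integers.

gcd(2889, 3153) = 3, so every integer of the form 2889p + 3153q is a multiple of 3.
But 3493 is not a multiple of 3 (it leaves remainder 1).
So the equation is unsolvable over ℤ.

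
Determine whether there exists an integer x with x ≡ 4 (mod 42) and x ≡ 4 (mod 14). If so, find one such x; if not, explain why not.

x = 4

gcd(42, 14) = 14. A simultaneous solution exists iff 4 ≡ 4 (mod 14); here 4 mod 14 = 4 = 4 mod 14, so it does.
In fact x = 4 itself already satisfies 4 mod 14 = 4.
Check: 4 mod 42 = 4, 4 mod 14 = 4. ✓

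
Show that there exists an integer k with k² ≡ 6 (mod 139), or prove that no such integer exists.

Take k = 80. Then 80² = 6400 = 46·139 + 6, so 80² ≡ 6 (mod 139).

k = 80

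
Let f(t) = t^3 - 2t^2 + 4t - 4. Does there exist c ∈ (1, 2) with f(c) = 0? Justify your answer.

Such a root exists.

f(1) = -1 and f(2) = 4, which have opposite signs.
As a polynomial, f is continuous on every closed interval.
By the Intermediate Value Theorem f must vanish at some point of (1, 2).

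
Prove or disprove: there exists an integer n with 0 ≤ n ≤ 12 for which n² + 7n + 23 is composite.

n = 8

At n = 8: 8² + 7·8 + 23 = 143 = 11·13, which is composite.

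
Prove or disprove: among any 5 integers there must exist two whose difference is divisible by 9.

No; for instance {45, 46, 47, 48, 49} is a counterexample.

Consider the 5 integers 45, 46, …, 49. They lie in distinct residue classes modulo 9, since 5 ≤ 9.
No two share a residue, so no pair has difference divisible by 9; the claim fails for this set.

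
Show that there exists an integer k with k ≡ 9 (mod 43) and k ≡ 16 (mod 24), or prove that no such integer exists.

k = 568

gcd(43, 24) = 1, so the Chinese Remainder Theorem guarantees exactly one residue class mod 1032 satisfying both.
Any solution of the first congruence is k = 9 + 43t; substituting into the second, 43t ≡ 16 − 9 ≡ 7 (mod 24).
43 ≡ 19 (mod 24), so this reads 19t ≡ 7 (mod 24). Since 19·19 = 361 = 15·24 + 1, the inverse of 19 mod 24 is 19.
Multiplying by 19: t ≡ 19·7 = 133 ≡ 13 (mod 24).
Taking t = 13 gives k = 9 + 43·13 = 568.
Indeed 568 ≡ 9 (mod 43) and 568 ≡ 16 (mod 24).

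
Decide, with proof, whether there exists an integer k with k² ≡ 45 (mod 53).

No such integer exists.

Apply Euler's criterion with the prime 53: 45 is a quadratic residue iff 45^26 ≡ 1 (mod 53), and a non-residue iff it is ≡ −1.
Repeated squaring mod 53: 45^2 = 2025 ≡ 11; 45^4 ≡ 11² = 121 ≡ 15; 45^8 ≡ 15² = 225 ≡ 13; 45^16 ≡ 13² = 169 ≡ 10.
Since 26 = 16 + 8 + 2, 45^26 ≡ 10 · 13 · 11; multiplying out mod 53: 10·13 = 130 ≡ 24, then 24·11 = 264 ≡ 52. Thus 45^26 ≡ 52 ≡ −1 (mod 53).
By Euler's criterion 45 is a quadratic non-residue mod 53: no k satisfies k² ≡ 45 (mod 53).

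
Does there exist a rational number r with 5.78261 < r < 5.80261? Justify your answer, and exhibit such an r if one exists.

r = 29/5

Look for a denominator N such that an integer falls strictly between N·5.78261 and N·5.80261. N = 5 works: 5·5.78261 = 28.91305 < 29 < 29.01305 = 5·5.80261.
Dividing back, 5.78261 < 29/5 < 5.80261, and 29/5 is rational.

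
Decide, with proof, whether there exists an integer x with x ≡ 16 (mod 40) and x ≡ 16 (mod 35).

x = 16

gcd(40, 35) = 5. A simultaneous solution exists iff 16 ≡ 16 (mod 5); here 16 mod 5 = 1 = 16 mod 5, so it does.
The smallest candidate x = 16 works directly: 16 ≡ 16 (mod 35).
Indeed 16 ≡ 16 (mod 40) and 16 ≡ 16 (mod 35).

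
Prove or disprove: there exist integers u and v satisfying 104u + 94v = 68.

Since gcd(104, 94) = 2 and 68 = 2·34, Bézout's identity guarantees a solution.
Dividing through by 2 reduces the equation to 52u + 47v = 34.
Euclidean algorithm: 52 = 1·47 + 5, 47 = 9·5 + 2, 5 = 2·2 + 1, 2 = 2·1 + 0.
Unwinding: 1 = 5 − 2·2 = 5 − 2·(47 − 9·5) = −2·47 + 19·5 = −2·47 + 19·(52 − 1·47) = 19·52 − 21·47, i.e. 52·19 + 47·(-21) = 1.
Times 34: 52·646 + 47·(-714) = 34, so (646, -714) solves it.
Shifting by a multiple of (47, −52) keeps it a solution: u = 646 − 13·47 = 35, v = -714 + 13·52 = -38.
Check: 104·35 + 94·(-38) = 3640 − 3572 = 68. ✓

u = 35, v = -38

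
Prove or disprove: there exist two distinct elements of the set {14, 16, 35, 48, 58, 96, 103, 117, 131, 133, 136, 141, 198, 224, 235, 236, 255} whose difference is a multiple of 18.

No, no such pair exists.

Reduce each element modulo 18: 14↦14, 16↦16, 35↦17, 48↦12, 58↦4, 96↦6, 103↦13, 117↦9, 131↦5, 133↦7, 136↦10, 141↦15, 198↦0, 224↦8, 235↦1, 236↦2, 255↦3.
These 17 residues are pairwise different, hence no difference of two elements is divisible by 18.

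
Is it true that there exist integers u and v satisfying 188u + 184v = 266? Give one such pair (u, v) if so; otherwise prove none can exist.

Any value of 188u + 184v is a multiple of gcd(188, 184) = 4.
But 266 is not a multiple of 4 (it leaves remainder 2).
So the equation is unsolvable over ℤ.

No such integers exist.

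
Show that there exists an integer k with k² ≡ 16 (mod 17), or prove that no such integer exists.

k = 13

Take k = 13. Then 13² = 169 = 9·17 + 16, so 13² ≡ 16 (mod 17).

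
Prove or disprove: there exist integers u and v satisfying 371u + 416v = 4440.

u = 40, v = -25

371 and 416 are coprime, so 371u + 416v ranges over all of ℤ.
Euclidean algorithm: 416 = 1·371 + 45, 371 = 8·45 + 11, 45 = 4·11 + 1, 11 = 11·1 + 0.
Back-substituting, 1 = 45 − 4·11 = 45 − 4·(371 − 8·45) = −4·371 + 33·45 = −4·371 + 33·(416 − 1·371) = 33·416 − 37·371; that is, 371·(-37) + 416·33 = 1.
Multiplying through by 4440: u = (-37)·4440 = -164280, v = 33·4440 = 146520 is a solution.
Adding 395·416 to u and subtracting 395·371 from v gives the tidier solution (40, -25).
Indeed 371·40 + 416·(-25) = 14840 − 10400 = 4440.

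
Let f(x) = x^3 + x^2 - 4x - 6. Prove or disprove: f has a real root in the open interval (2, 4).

f(2) = -2 and f(4) = 58, which have opposite signs.
f is continuous everywhere (it is a polynomial), in particular on [2, 4].
By the Intermediate Value Theorem, f takes the value 0 somewhere in the open interval.

Yes, f has a root in the interval.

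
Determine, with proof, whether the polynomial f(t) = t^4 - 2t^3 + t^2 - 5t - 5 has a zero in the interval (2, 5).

Such a root exists.

f(2) = -11 and f(5) = 370, which have opposite signs.
As a polynomial, f is continuous on every closed interval.
By the Intermediate Value Theorem f must vanish at some point of (2, 5).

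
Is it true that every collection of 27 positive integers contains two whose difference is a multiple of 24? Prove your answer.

Yes.

Each integer lies in one of the 24 residue classes modulo 24.
Placing 27 integers into 24 classes, some class receives at least two — say a and b.
Their difference a − b is then a multiple of 24.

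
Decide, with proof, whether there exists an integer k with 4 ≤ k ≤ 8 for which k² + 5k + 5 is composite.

At k = 5: 5² + 5·5 + 5 = 55 = 5·11, which is composite.

k = 5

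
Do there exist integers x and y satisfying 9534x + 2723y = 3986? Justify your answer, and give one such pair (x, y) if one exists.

There are no such integers.

Any value of 9534x + 2723y is a multiple of gcd(9534, 2723) = 7.
But 3986 = 7·569 + 3, so 7 ∤ 3986.
So the equation is unsolvable over ℤ.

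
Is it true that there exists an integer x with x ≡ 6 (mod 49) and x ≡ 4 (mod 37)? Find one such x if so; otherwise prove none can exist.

The moduli 49 and 37 are coprime, so by the Chinese Remainder Theorem a unique solution modulo 1813 exists.
Write x = 6 + 49t and require 6 + 49t ≡ 4 (mod 37), i.e. 49t ≡ 35 (mod 37).
49 ≡ 12 (mod 37), so this reads 12t ≡ 35 (mod 37). Since 12·34 = 408 = 11·37 + 1, the inverse of 12 mod 37 is 34.
Therefore t ≡ 34·35 = 1190 ≡ 6 (mod 37).
Taking t = 6 gives x = 6 + 49·6 = 300.
Verify: 300 = 6·49 + 6 and 300 = 8·37 + 4. ✓

x = 300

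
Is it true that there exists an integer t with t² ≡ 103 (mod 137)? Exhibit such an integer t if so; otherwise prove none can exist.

t = 68 works: 68² = 4624, and 4624 − 103 = 4521 = 33·137.

t = 68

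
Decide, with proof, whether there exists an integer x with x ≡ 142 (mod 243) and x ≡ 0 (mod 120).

Reduce both congruences modulo 3, which divides 243 and 120: they say x ≡ 142 (mod 3) and x ≡ 0 (mod 3).
But 142 mod 3 = 1 while 0 mod 3 = 0, a contradiction.
Hence the system has no solution.

No, no such integer exists.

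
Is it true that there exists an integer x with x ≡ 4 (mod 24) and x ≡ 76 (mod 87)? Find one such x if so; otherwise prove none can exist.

x = 76

Here gcd(24, 87) = 3, and both 4 and 76 leave remainder 1 mod 3, so the system is consistent.
The integers ≡ 4 (mod 24) are 4, 28, 52, 76, …; their remainders mod 87 are 4, 28, 52, 76, so x = 76 is the first that is ≡ 76 (mod 87).
Check: 76 mod 24 = 4, 76 mod 87 = 76. ✓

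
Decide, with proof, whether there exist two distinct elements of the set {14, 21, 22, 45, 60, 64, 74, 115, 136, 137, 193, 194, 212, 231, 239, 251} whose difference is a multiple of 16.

Residues mod 16: 14↦14, 21↦5, 22↦6, 45↦13, 60↦12, 64↦0, 74↦10, 115↦3, 136↦8, 137↦9, 193↦1, 194↦2, 212↦4, 231↦7, 239↦15, 251↦11.
These 16 residues are pairwise different, hence no difference of two elements is divisible by 16.

No such pair exists.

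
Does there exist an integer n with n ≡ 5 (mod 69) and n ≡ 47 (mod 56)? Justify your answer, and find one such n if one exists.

gcd(69, 56) = 1, so the Chinese Remainder Theorem guarantees exactly one residue class mod 3864 satisfying both.
Write n = 5 + 69t and require 5 + 69t ≡ 47 (mod 56), i.e. 69t ≡ 42 (mod 56).
69 ≡ 13 (mod 56), so this reads 13t ≡ 42 (mod 56). Note 13·13 = 169 ≡ 1 (mod 56) (as 169 − 1 = 3·56), so 13⁻¹ ≡ 13.
Multiplying by 13: t ≡ 13·42 = 546 ≡ 42 (mod 56).
With t = 42: n = 5 + 69·42 = 2903.
Verify: 2903 = 42·69 + 5 and 2903 = 51·56 + 47. ✓

n = 2903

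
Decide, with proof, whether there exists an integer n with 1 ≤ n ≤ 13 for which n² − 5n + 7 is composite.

n = 13

At n = 13: 13² − 5·13 + 7 = 111 = 3·37, which is composite.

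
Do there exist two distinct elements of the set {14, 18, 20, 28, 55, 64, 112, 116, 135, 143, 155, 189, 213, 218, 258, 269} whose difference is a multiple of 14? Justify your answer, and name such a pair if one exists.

Reduce each element mod 14: 14↦0, 18↦4, 20↦6, 28↦0, 55↦13, 64↦8, 112↦0, 116↦4, 135↦9, 143↦3, 155↦1, 189↦7, 213↦3, 218↦8, 258↦6, 269↦3. The residue 0 repeats (at 14 and 28), and 28 − 14 = 14 = 1·14.

Yes: 14 and 28.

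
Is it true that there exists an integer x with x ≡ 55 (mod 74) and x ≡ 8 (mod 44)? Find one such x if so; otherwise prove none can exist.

Both moduli are multiples of 2 = gcd(74, 44), so any solution would satisfy x ≡ 55 and x ≡ 8 modulo 2 simultaneously.
However 55 ≡ 1 and 8 ≡ 0 (mod 2), and 1 ≠ 0.
So no integer satisfies both congruences.

There is no such integer.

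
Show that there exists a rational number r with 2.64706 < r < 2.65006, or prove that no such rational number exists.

Multiplying by 20: 20·2.64706 = 52.94120 and 20·2.65006 = 53.00120, so the integer 53 lies strictly between them.
Hence 53/20 is a rational number with 2.64706 < 53/20 < 2.65006.

r = 53/20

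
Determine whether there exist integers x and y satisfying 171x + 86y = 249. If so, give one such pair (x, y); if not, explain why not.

171 and 86 are coprime, so 171x + 86y ranges over all of ℤ.
Run the Euclidean algorithm on 171 and 86: 171 = 1·86 + 85, 86 = 1·85 + 1, 85 = 85·1 + 0.
Unwinding: 1 = 86 − 1·85 = 86 − (171 − 1·86) = −171 + 2·86, i.e. 171·(-1) + 86·2 = 1.
Times 249: 171·(-249) + 86·498 = 249, so (-249, 498) solves it.
The general solution is x = -249 + 86k, y = 498 − 171k; taking k = 3 gives the smaller pair x = 9, y = -15.
Indeed 171·9 + 86·(-15) = 1539 − 1290 = 249.

x = 9, y = -15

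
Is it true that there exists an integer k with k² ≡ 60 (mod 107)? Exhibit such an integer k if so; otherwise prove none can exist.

No, no such integer exists.

107 is prime, so by Euler's criterion 60 is a square mod 107 iff 60^((107−1)/2) = 60^53 ≡ 1 (mod 107).
Repeated squaring mod 107: 60^2 = 3600 ≡ 69; 60^4 ≡ 69² = 4761 ≡ 53; 60^8 ≡ 53² = 2809 ≡ 27; 60^16 ≡ 27² = 729 ≡ 87; 60^32 ≡ 87² = 7569 ≡ 79.
Since 53 = 32 + 16 + 4 + 1, 60^53 ≡ 79 · 87 · 53 · 60; multiplying out mod 107: 79·87 = 6873 ≡ 25, then 25·53 = 1325 ≡ 41, then 41·60 = 2460 ≡ 106. Thus 60^53 ≡ 106 ≡ −1 (mod 107).
By Euler's criterion 60 is a quadratic non-residue mod 107: no k satisfies k² ≡ 60 (mod 107).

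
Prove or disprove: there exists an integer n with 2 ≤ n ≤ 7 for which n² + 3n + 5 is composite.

n = 5

At n = 5: 5² + 3·5 + 5 = 45 = 3·15, which is composite.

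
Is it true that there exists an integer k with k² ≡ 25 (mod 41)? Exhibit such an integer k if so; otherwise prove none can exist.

k = 5

Take k = 5. Then 5² = 25, and since 0 ≤ 25 < 41 this is already reduced: 5² ≡ 25 (mod 41).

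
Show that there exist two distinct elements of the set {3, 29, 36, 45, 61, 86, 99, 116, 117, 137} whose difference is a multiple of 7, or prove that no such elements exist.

Reduce each element mod 7: 3↦3, 29↦1, 36↦1, 45↦3, 61↦5, 86↦2, 99↦1, 116↦4, 117↦5, 137↦4. The residue 3 repeats (at 3 and 45), and 45 − 3 = 42 = 6·7.

Yes: 3 and 45.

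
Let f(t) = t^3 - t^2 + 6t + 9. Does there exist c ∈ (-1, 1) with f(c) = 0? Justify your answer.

No such root exists.

f(-1) = 1 and f(1) = 15, both positive.
f'(t) = 3t^2 - 2t + 6 has discriminant (-2)² − 4·3·6 = -68 < 0, so f' has no real roots and is positive for every real t.
So f is strictly increasing; between -1 and 1 its values lie between f(-1) = 1 and f(1) = 15, all positive. Therefore f has no root in (-1, 1).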